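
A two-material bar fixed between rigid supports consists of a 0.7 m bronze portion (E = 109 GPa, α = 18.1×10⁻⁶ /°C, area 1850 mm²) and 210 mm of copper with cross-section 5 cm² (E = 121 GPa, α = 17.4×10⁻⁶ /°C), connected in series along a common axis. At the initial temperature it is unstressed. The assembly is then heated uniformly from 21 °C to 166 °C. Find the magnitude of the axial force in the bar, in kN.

P ≈ 341 kN (compressive)

If the supports were absent, the total length change would be Σ αᵢΔT Lᵢ = 18.1×10⁻⁶×145×700 + 17.4×10⁻⁶×145×210 = 2.367 mm.
The rigid supports impose zero overall length change; the single axial force P common to all segments must satisfy P Σ Lᵢ/(AᵢEᵢ) = δ_free.
The series flexibility is Σ Lᵢ/(AᵢEᵢ) = 700/(1850×109×10³) + 210/(500×121×10³) = 6.942×10⁻⁶ mm/N.
Hence P = δ_free / Σ(L/AE) = 2.367/6.942×10⁻⁶ = 340.9 kN (compressive).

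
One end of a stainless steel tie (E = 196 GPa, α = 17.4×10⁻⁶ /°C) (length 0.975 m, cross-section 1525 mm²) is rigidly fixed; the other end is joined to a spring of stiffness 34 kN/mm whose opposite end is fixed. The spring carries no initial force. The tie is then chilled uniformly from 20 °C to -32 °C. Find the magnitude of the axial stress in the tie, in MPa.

Free thermal contraction: δ_free = αΔT L = 17.4×10⁻⁶ × 52 × 975 = 0.8822 mm.
Let P be the tensile force in the spring. The tie extends elastically by PL/(AE) and the spring stretches by P/k; together these equal δ_free.
So P = δ_free / [L/(AE) + 1/k] = 0.8822 / [ 975/(1525×196×10³) + 1/(34×10³) ].
P = 0.8822 / 3.267×10⁻⁵ = 27000 N.
σ = P/A = 27000/1525 = 17.7 MPa.

σ ≈ 17.7 MPa (tensile)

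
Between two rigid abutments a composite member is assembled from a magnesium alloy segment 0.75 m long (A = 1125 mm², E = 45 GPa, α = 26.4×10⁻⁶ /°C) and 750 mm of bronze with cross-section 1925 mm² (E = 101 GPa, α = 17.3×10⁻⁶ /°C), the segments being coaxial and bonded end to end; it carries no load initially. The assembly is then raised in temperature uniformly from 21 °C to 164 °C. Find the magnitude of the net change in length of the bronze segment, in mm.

If the supports were absent, the total length change would be Σ αᵢΔT Lᵢ = 26.4×10⁻⁶×143×750 + 17.3×10⁻⁶×143×750 = 4.687 mm.
Since the ends are fixed, an axial force P builds up, equal in every segment, with P · Σ Lᵢ/(AᵢEᵢ) = δ_free.
Σ Lᵢ/(AᵢEᵢ) = 750/(1125×45×10³) + 750/(1925×101×10³) = 1.867×10⁻⁵ mm/N.
Hence P = δ_free / Σ(L/AE) = 4.687/1.867×10⁻⁵ = 251 kN (compressive).
For the bronze segment, free thermal change = 17.3×10⁻⁶×143×750 = 1.855 mm and elastic change from P = 251000×750/(1925×101×10³) = 0.9683 mm; these oppose, so the net change is 0.887 mm (segment lengthens).

|ΔL| ≈ 0.887 mm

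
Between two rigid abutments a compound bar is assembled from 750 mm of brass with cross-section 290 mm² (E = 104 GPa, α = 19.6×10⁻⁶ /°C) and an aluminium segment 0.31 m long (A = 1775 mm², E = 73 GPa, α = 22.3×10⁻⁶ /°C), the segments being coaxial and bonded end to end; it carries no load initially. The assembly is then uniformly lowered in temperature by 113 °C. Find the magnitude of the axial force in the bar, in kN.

P ≈ 89.6 kN (tensile)

Free thermal contraction of the whole bar: Σ αᵢΔT Lᵢ = 19.6×10⁻⁶×113×750 + 22.3×10⁻⁶×113×310 = 2.442 mm.
The rigid supports impose zero overall length change; the single axial force P common to all segments must satisfy P Σ Lᵢ/(AᵢEᵢ) = δ_free.
The series flexibility is Σ Lᵢ/(AᵢEᵢ) = 750/(290×104×10³) + 310/(1775×73×10³) = 2.726×10⁻⁵ mm/N.
Hence P = δ_free / Σ(L/AE) = 2.442/2.726×10⁻⁵ = 89.59 kN (tensile).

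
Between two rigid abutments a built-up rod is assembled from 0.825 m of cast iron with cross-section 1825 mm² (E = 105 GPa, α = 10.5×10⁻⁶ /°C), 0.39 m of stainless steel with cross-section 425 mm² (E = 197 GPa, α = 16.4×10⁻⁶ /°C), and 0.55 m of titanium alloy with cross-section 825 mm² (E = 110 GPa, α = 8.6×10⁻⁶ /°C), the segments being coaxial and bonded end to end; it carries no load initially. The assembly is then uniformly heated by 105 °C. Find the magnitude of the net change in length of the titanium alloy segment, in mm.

Free thermal expansion of the whole bar: Σ αᵢΔT Lᵢ = 10.5×10⁻⁶×105×825 + 16.4×10⁻⁶×105×390 + 8.6×10⁻⁶×105×550 = 2.078 mm.
Since the ends are fixed, an axial force P builds up, equal in every segment, with P · Σ Lᵢ/(AᵢEᵢ) = δ_free.
Σ Lᵢ/(AᵢEᵢ) = 825/(1825×105×10³) + 390/(425×197×10³) + 550/(825×110×10³) = 1.502×10⁻⁵ mm/N.
P = 2.078 / 1.502×10⁻⁵ = 138300 N = 138.3 kN, compressive.
For the titanium alloy segment, free thermal change = 8.6×10⁻⁶×105×550 = 0.4966 mm and elastic change from P = 138300×550/(825×110×10³) = 0.8382 mm; these oppose, so the net change is 0.342 mm (segment shortens).

|ΔL| ≈ 0.342 mm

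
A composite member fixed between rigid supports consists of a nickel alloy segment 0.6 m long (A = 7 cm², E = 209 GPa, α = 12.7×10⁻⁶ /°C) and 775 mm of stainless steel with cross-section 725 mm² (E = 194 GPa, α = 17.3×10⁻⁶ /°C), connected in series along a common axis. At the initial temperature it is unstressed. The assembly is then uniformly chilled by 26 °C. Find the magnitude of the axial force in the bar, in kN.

P ≈ 56.9 kN (tensile)

With the walls removed the bar would change length by δ_free = Σ αᵢΔT Lᵢ = 12.7×10⁻⁶×26×600 + 17.3×10⁻⁶×26×775 = 0.5467 mm.
The rigid supports impose zero overall length change; the single axial force P common to all segments must satisfy P Σ Lᵢ/(AᵢEᵢ) = δ_free.
The series flexibility is Σ Lᵢ/(AᵢEᵢ) = 600/(700×209×10³) + 775/(725×194×10³) = 9.611×10⁻⁶ mm/N.
Hence P = δ_free / Σ(L/AE) = 0.5467/9.611×10⁻⁶ = 56.88 kN (tensile).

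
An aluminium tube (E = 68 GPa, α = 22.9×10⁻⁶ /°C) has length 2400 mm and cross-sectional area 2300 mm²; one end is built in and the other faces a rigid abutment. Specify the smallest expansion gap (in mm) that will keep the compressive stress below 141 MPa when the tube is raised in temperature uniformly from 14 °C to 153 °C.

g ≈ 2.66 mm

Free expansion if unrestrained: δ_free = αΔT L = 22.9×10⁻⁶ × 139 × 2400 = 7.639 mm.
At the allowable stress the elastic shortening the wall may impose is σL/E = 141 × 2400 / (68×10³) = 4.976 mm.
So the gap has to take up the difference, g_min = δ_free − σL/E = 7.639 − 4.976 = 2.663 mm.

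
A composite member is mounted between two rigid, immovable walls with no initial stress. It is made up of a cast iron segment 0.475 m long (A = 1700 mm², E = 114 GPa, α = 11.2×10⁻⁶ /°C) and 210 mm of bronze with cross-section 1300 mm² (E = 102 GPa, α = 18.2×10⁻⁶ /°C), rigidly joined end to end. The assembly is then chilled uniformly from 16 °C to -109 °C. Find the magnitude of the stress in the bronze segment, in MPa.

σ ≈ 218 MPa (tensile)

With the walls removed the bar would change length by δ_free = Σ αᵢΔT Lᵢ = 11.2×10⁻⁶×125×475 + 18.2×10⁻⁶×125×210 = 1.143 mm.
The walls prevent any net length change, so an axial force P (same in every segment) develops. Compatibility: P · Σ Lᵢ/(AᵢEᵢ) = δ_free.
The series flexibility is Σ Lᵢ/(AᵢEᵢ) = 475/(1700×114×10³) + 210/(1300×102×10³) = 4.035×10⁻⁶ mm/N.
Hence P = δ_free / Σ(L/AE) = 1.143/4.035×10⁻⁶ = 283.2 kN (tensile).
σ_{bronze} = P / A = 283200 / 1300 = 217.9 MPa.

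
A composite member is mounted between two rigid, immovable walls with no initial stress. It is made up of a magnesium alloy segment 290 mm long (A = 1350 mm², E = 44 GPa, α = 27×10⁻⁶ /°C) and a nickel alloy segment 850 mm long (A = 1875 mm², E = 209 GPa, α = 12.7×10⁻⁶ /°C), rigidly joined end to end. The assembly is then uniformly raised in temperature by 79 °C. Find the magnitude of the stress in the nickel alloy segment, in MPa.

σ ≈ 111 MPa (compressive)

Free thermal expansion of the whole bar: Σ αᵢΔT Lᵢ = 27×10⁻⁶×79×290 + 12.7×10⁻⁶×79×850 = 1.471 mm.
The walls prevent any net length change, so an axial force P (same in every segment) develops. Compatibility: P · Σ Lᵢ/(AᵢEᵢ) = δ_free.
The series flexibility is Σ Lᵢ/(AᵢEᵢ) = 290/(1350×44×10³) + 850/(1875×209×10³) = 7.051×10⁻⁶ mm/N.
Hence P = δ_free / Σ(L/AE) = 1.471/7.051×10⁻⁶ = 208.7 kN (compressive).
σ_{nickel alloy} = P / A = 208700 / 1875 = 111.3 MPa.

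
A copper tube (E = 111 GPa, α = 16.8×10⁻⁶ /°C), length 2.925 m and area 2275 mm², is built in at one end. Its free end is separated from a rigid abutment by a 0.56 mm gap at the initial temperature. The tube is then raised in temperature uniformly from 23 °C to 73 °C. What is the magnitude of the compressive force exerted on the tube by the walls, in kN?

P ≈ 164 kN

Unrestrained expansion: δ_free = αΔT L = 16.8×10⁻⁶ × 50 × 2925 = 2.457 mm.
The gap closes (δ_free > 0.56 mm) and the wall then resists a further 2.457 − 0.56 = 1.897 mm of expansion.
So σ = E(δ_free − g)/L = 111×10³ × 1.897/2925 = 71.99 MPa.
P = σA = 71.99 × 2275 = 163.8 kN.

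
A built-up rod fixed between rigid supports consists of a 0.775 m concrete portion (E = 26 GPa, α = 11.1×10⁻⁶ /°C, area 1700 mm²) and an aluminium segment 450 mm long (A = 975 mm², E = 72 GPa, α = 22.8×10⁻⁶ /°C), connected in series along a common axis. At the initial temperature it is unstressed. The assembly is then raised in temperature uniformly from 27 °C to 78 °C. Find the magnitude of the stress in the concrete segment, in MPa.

Free thermal expansion of the whole bar: Σ αᵢΔT Lᵢ = 11.1×10⁻⁶×51×775 + 22.8×10⁻⁶×51×450 = 0.962 mm.
Since the ends are fixed, an axial force P builds up, equal in every segment, with P · Σ Lᵢ/(AᵢEᵢ) = δ_free.
Σ Lᵢ/(AᵢEᵢ) = 775/(1700×26×10³) + 450/(975×72×10³) = 2.394×10⁻⁵ mm/N.
Hence P = δ_free / Σ(L/AE) = 0.962/2.394×10⁻⁵ = 40.18 kN (compressive).
σ_{concrete} = P / A = 40180 / 1700 = 23.63 MPa.

σ ≈ 23.6 MPa (compressive)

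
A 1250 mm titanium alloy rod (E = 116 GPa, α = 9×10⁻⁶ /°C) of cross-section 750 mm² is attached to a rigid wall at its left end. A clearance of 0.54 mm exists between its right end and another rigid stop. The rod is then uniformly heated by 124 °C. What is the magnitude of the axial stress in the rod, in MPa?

If the wall were absent the rod would grow by αΔT L = 9×10⁻⁶ × 124 × 1250 = 1.395 mm.
After closing the 0.54 mm clearance, 1.395 − 0.54 = 0.855 mm of expansion remains to be suppressed by the wall.
So σ = E(δ_free − g)/L = 116×10³ × 0.855/1250 = 79.34 MPa.

σ ≈ 79.3 MPa (compressive)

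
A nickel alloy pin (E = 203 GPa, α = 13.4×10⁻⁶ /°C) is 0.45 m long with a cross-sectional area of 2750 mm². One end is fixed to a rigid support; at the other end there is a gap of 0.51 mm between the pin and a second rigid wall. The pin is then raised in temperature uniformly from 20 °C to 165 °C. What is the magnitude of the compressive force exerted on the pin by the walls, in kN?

If the wall were absent the pin would grow by αΔT L = 13.4×10⁻⁶ × 145 × 450 = 0.8744 mm.
This exceeds the 0.51 mm gap, so the wall pushes back. The portion of expansion that must be recovered elastically is δ_free − gap = 0.8744 − 0.51 = 0.3644 mm.
So σ = E(δ_free − g)/L = 203×10³ × 0.3644/450 = 164.4 MPa.
P = σA = 164.4 × 2750 = 452 kN.

P ≈ 452 kN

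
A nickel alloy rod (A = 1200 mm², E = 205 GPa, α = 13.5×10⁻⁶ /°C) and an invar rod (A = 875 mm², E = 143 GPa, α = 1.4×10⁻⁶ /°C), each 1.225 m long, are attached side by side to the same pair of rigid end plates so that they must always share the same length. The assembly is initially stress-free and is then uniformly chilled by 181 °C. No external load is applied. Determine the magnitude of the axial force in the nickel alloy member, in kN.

P ≈ 182 kN (tensile in the nickel alloy)

The nickel alloy has the larger α, so on cooling it would change length more than the invar if both were free. The rigid plates force a common final length, so the nickel alloy is put into tension and the invar into compression, with equal and opposite forces P (no external load).
Equating the net (thermal + elastic) strains gives |α₁ − α₂|·ΔT = P·[1/(A₁E₁) + 1/(A₂E₂)].
|α₁ − α₂|·ΔT = 12.1×10⁻⁶ × 181 = 0.00219.
1/(A₁E₁) + 1/(A₂E₂) = 1/(1200×205×10³) + 1/(875×143×10³) = 1.206×10⁻⁸ N⁻¹.
P = 0.00219 / 1.206×10⁻⁸ = 181600 N = 181.6 kN.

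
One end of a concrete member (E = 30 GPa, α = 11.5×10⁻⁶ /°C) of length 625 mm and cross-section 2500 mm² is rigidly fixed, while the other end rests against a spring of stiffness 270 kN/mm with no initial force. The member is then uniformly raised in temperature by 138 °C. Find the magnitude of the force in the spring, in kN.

P ≈ 82.4 kN

The unrestrained thermal change is αΔT L = 11.5×10⁻⁶ × 138 × 625 = 0.9919 mm.
With a force P in the spring, the elastic change of the member is PL/(AE) and that of the spring is P/k; compatibility requires their sum to equal δ_free.
P [ L/(AE) + 1/k ] = δ_free → P [ 625/(2500×30×10³) + 1/(270×10³) ] = 0.9919.
P = 0.9919 / 1.204×10⁻⁵ = 82400 N.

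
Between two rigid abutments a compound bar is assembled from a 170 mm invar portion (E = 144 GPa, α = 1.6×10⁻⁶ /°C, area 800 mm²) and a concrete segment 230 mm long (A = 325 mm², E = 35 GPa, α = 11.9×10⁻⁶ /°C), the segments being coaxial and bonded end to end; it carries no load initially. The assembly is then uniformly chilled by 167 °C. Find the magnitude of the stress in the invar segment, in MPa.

Free thermal contraction of the whole bar: Σ αᵢΔT Lᵢ = 1.6×10⁻⁶×167×170 + 11.9×10⁻⁶×167×230 = 0.5025 mm.
Since the ends are fixed, an axial force P builds up, equal in every segment, with P · Σ Lᵢ/(AᵢEᵢ) = δ_free.
Σ Lᵢ/(AᵢEᵢ) = 170/(800×144×10³) + 230/(325×35×10³) = 2.17×10⁻⁵ mm/N.
So P = 0.5025 / 2.17×10⁻⁵ = 23.16 kN, tensile.
σ_{invar} = P / A = 23160 / 800 = 28.95 MPa.

σ ≈ 29 MPa (tensile)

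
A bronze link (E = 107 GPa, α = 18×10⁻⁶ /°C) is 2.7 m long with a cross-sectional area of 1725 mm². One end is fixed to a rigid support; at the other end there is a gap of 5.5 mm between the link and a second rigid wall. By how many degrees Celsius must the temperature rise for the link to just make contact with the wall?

ΔT ≈ 113 °C

The gap closes when αΔT L = 5.5 mm, since the link is still unstressed at that instant.
So ΔT = g/(αL) = 5.5/(18×10⁻⁶ × 2700) = 113.2 °C.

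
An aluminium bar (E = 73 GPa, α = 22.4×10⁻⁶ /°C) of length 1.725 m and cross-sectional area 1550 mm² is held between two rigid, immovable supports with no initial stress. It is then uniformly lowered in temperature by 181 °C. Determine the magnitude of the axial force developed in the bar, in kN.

With zero net strain, σ = E·αΔT = 73 GPa × 22.4×10⁻⁶ × 181 = 296 MPa.
Axial force P = σA = 296 × 1550 = 458800 N = 458.8 kN, tensile.

P ≈ 459 kN (tensile)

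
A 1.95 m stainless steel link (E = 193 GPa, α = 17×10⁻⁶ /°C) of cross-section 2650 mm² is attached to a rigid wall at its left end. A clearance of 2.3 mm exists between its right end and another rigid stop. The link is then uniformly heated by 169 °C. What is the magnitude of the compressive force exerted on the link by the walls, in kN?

P ≈ 866 kN

Unrestrained expansion: δ_free = αΔT L = 17×10⁻⁶ × 169 × 1950 = 5.602 mm.
After closing the 2.3 mm clearance, 5.602 − 2.3 = 3.302 mm of expansion remains to be suppressed by the wall.
Compatibility: PL/(AE) = 3.302 mm, so σ = P/A = E × (3.302/1950) = 326.8 MPa.
Force on the wall = σA = 326.8 × 2650 mm² = 866.1 kN.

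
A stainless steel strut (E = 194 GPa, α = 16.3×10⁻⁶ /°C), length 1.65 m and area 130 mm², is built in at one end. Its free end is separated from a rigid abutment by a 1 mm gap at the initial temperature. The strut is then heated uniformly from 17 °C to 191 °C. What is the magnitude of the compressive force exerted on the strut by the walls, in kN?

P ≈ 56.2 kN

Unrestrained expansion: δ_free = αΔT L = 16.3×10⁻⁶ × 174 × 1650 = 4.68 mm.
This exceeds the 1 mm gap, so the wall pushes back. The portion of expansion that must be recovered elastically is δ_free − gap = 4.68 − 1 = 3.68 mm.
Compatibility: PL/(AE) = 3.68 mm, so σ = P/A = E × (3.68/1650) = 432.6 MPa.
Force on the wall = σA = 432.6 × 130 mm² = 56.24 kN.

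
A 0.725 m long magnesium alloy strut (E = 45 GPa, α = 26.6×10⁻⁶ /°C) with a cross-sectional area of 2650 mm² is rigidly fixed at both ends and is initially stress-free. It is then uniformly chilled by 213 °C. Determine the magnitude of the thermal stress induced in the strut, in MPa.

The supports are rigid, so the total axial strain is zero. The restrained thermal strain is ε = αΔT = 26.6×10⁻⁶ × 213 = 5665.8×10⁻⁶.
σ = EαΔT = 45×10³ × 26.6×10⁻⁶ × 213 = 255 MPa (tensile; the strut is trying to contract).

σ ≈ 255 MPa (tensile)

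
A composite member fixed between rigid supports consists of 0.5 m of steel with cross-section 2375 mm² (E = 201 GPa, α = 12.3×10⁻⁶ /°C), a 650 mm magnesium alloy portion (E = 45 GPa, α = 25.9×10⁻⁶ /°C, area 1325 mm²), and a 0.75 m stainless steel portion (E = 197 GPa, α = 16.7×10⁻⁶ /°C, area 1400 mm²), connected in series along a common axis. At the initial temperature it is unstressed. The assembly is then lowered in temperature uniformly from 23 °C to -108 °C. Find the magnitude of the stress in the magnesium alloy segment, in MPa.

σ ≈ 239 MPa (tensile)

Free thermal contraction of the whole bar: Σ αᵢΔT Lᵢ = 12.3×10⁻⁶×131×500 + 25.9×10⁻⁶×131×650 + 16.7×10⁻⁶×131×750 = 4.652 mm.
The rigid supports impose zero overall length change; the single axial force P common to all segments must satisfy P Σ Lᵢ/(AᵢEᵢ) = δ_free.
Σ Lᵢ/(AᵢEᵢ) = 500/(2375×201×10³) + 650/(1325×45×10³) + 750/(1400×197×10³) = 1.467×10⁻⁵ mm/N.
Hence P = δ_free / Σ(L/AE) = 4.652/1.467×10⁻⁵ = 317.1 kN (tensile).
σ_{magnesium alloy} = P / A = 317100 / 1325 = 239.3 MPa.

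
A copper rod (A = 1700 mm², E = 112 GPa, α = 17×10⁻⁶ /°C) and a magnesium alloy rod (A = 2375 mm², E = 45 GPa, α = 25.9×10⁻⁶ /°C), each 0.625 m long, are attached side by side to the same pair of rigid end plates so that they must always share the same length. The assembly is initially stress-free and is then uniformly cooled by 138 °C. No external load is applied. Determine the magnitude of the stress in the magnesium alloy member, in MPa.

Both members must finish at the same length. With the larger α, the magnesium alloy tends to over-contract; the plates restrain it, putting the magnesium alloy in tension and the copper in compression. With no external load the two internal forces are equal and opposite, magnitude P.
Equating the net (thermal + elastic) strains gives |α₁ − α₂|·ΔT = P·[1/(A₁E₁) + 1/(A₂E₂)].
|α₁ − α₂|·ΔT = 8.9×10⁻⁶ × 138 = 0.001228.
1/(A₁E₁) + 1/(A₂E₂) = 1/(1700×112×10³) + 1/(2375×45×10³) = 1.461×10⁻⁸ N⁻¹.
So P = 0.001228 / 1.461×10⁻⁸ = 84.07 kN.
σ_{magnesium alloy} = P/A₂ = 84070/2375 = 35.4 MPa, tensile.

σ ≈ 35.4 MPa (tensile)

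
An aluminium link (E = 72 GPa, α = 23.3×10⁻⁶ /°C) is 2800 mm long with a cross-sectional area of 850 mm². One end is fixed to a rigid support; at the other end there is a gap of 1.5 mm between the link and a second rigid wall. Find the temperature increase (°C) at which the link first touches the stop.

Contact occurs when the free expansion equals the gap: αΔT L = 1.5 mm.
ΔT = 1.5 / (23.3×10⁻⁶ × 2800) = 22.99 °C.

ΔT ≈ 23 °C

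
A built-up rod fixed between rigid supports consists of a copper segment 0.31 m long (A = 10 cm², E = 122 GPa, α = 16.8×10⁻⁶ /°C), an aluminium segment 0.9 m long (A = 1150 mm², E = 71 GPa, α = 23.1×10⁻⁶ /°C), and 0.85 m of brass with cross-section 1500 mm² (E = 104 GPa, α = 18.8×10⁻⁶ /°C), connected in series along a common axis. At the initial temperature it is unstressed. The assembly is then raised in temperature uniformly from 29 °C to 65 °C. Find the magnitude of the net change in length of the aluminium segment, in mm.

Free thermal expansion of the whole bar: Σ αᵢΔT Lᵢ = 16.8×10⁻⁶×36×310 + 23.1×10⁻⁶×36×900 + 18.8×10⁻⁶×36×850 = 1.511 mm.
The rigid supports impose zero overall length change; the single axial force P common to all segments must satisfy P Σ Lᵢ/(AᵢEᵢ) = δ_free.
Σ Lᵢ/(AᵢEᵢ) = 310/(1000×122×10³) + 900/(1150×71×10³) + 850/(1500×104×10³) = 1.901×10⁻⁵ mm/N.
P = 1.511 / 1.901×10⁻⁵ = 79490 N = 79.49 kN, compressive.
For the aluminium segment, free thermal change = 23.1×10⁻⁶×36×900 = 0.7484 mm and elastic change from P = 79490×900/(1150×71×10³) = 0.8761 mm; these oppose, so the net change is 0.128 mm (segment shortens).

|ΔL| ≈ 0.128 mm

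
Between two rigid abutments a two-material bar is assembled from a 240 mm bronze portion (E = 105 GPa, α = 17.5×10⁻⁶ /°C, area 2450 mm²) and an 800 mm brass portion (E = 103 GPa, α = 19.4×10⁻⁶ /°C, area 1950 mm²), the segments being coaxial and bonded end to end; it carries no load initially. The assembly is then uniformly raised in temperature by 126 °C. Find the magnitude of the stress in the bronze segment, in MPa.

σ ≈ 206 MPa (compressive)

With the walls removed the bar would change length by δ_free = Σ αᵢΔT Lᵢ = 17.5×10⁻⁶×126×240 + 19.4×10⁻⁶×126×800 = 2.485 mm.
The rigid supports impose zero overall length change; the single axial force P common to all segments must satisfy P Σ Lᵢ/(AᵢEᵢ) = δ_free.
The series flexibility is Σ Lᵢ/(AᵢEᵢ) = 240/(2450×105×10³) + 800/(1950×103×10³) = 4.916×10⁻⁶ mm/N.
P = 2.485 / 4.916×10⁻⁶ = 505400 N = 505.4 kN, compressive.
σ_{bronze} = P / A = 505400 / 2450 = 206.3 MPa.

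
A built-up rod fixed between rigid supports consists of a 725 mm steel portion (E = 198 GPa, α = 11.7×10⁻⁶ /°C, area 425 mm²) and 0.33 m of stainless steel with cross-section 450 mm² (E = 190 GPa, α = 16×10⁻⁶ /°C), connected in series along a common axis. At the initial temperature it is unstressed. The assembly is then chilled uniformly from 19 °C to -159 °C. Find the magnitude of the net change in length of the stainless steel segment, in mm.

With the walls removed the bar would change length by δ_free = Σ αᵢΔT Lᵢ = 11.7×10⁻⁶×178×725 + 16×10⁻⁶×178×330 = 2.45 mm.
The walls prevent any net length change, so an axial force P (same in every segment) develops. Compatibility: P · Σ Lᵢ/(AᵢEᵢ) = δ_free.
The series flexibility is Σ Lᵢ/(AᵢEᵢ) = 725/(425×198×10³) + 330/(450×190×10³) = 1.248×10⁻⁵ mm/N.
Hence P = δ_free / Σ(L/AE) = 2.45/1.248×10⁻⁵ = 196.4 kN (tensile).
For the stainless steel segment, free thermal change = 16×10⁻⁶×178×330 = 0.9398 mm and elastic change from P = 196400×330/(450×190×10³) = 0.7579 mm; these oppose, so the net change is 0.182 mm (segment shortens).

|ΔL| ≈ 0.182 mm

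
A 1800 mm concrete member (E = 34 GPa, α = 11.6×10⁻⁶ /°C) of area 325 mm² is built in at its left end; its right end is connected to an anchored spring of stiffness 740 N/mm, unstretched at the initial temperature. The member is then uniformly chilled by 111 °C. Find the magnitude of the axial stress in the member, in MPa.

If the spring were absent the member would shorten by αΔT L = 11.6×10⁻⁶ × 111 × 1800 = 2.318 mm.
With a force P in the spring, the elastic change of the member is PL/(AE) and that of the spring is P/k; compatibility requires their sum to equal δ_free.
P [ L/(AE) + 1/k ] = δ_free → P [ 1800/(325×34×10³) + 1/(740) ] = 2.318.
P = 2.318 / 0.001514 = 1531 N.
σ = P/A = 1531/325 = 4.709 MPa.

σ ≈ 4.71 MPa (tensile)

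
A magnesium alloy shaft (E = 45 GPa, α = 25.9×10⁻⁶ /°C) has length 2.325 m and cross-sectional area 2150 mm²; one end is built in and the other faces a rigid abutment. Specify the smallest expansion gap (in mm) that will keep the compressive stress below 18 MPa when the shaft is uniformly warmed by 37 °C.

g ≈ 1.3 mm

With no wall the shaft would lengthen by αΔT L = 25.9×10⁻⁶ × 37 × 2325 = 2.228 mm.
At the allowable stress the elastic shortening the wall may impose is σL/E = 18 × 2325 / (45×10³) = 0.93 mm.
So the gap has to take up the difference, g_min = δ_free − σL/E = 2.228 − 0.93 = 1.298 mm.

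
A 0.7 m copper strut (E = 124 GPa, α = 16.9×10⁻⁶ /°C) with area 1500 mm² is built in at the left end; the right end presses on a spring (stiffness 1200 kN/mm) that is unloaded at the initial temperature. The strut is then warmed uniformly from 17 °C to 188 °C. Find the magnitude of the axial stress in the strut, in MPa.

σ ≈ 293 MPa (compressive)

Free thermal expansion: δ_free = αΔT L = 16.9×10⁻⁶ × 171 × 700 = 2.023 mm.
With a force P in the spring, the elastic change of the strut is PL/(AE) and that of the spring is P/k; compatibility requires their sum to equal δ_free.
So P = δ_free / [L/(AE) + 1/k] = 2.023 / [ 700/(1500×124×10³) + 1/(1200×10³) ].
P = 2.023 / 4.597×10⁻⁶ = 440100 N.
σ = P/A = 440100/1500 = 293.4 MPa.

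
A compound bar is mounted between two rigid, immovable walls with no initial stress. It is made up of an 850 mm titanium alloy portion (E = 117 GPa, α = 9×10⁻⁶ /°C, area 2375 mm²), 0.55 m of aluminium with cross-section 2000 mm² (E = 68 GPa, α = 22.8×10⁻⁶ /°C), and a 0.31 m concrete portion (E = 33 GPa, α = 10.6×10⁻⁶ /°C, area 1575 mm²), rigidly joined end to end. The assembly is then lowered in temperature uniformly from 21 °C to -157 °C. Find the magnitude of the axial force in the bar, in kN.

P ≈ 320 kN (tensile)

With the walls removed the bar would change length by δ_free = Σ αᵢΔT Lᵢ = 9×10⁻⁶×178×850 + 22.8×10⁻⁶×178×550 + 10.6×10⁻⁶×178×310 = 4.179 mm.
The walls prevent any net length change, so an axial force P (same in every segment) develops. Compatibility: P · Σ Lᵢ/(AᵢEᵢ) = δ_free.
Σ Lᵢ/(AᵢEᵢ) = 850/(2375×117×10³) + 550/(2000×68×10³) + 310/(1575×33×10³) = 1.307×10⁻⁵ mm/N.
So P = 4.179 / 1.307×10⁻⁵ = 319.8 kN, tensile.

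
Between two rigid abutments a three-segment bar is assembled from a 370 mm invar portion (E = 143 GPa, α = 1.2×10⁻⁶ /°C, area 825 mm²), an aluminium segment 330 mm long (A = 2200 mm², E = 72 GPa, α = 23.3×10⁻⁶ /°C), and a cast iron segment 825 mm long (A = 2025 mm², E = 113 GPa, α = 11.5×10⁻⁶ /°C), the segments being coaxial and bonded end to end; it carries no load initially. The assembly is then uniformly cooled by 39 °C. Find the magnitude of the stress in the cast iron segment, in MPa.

If the supports were absent, the total length change would be Σ αᵢΔT Lᵢ = 1.2×10⁻⁶×39×370 + 23.3×10⁻⁶×39×330 + 11.5×10⁻⁶×39×825 = 0.6872 mm.
Since the ends are fixed, an axial force P builds up, equal in every segment, with P · Σ Lᵢ/(AᵢEᵢ) = δ_free.
The series flexibility is Σ Lᵢ/(AᵢEᵢ) = 370/(825×143×10³) + 330/(2200×72×10³) + 825/(2025×113×10³) = 8.825×10⁻⁶ mm/N.
Hence P = δ_free / Σ(L/AE) = 0.6872/8.825×10⁻⁶ = 77.87 kN (tensile).
σ_{cast iron} = P / A = 77870 / 2025 = 38.45 MPa.

σ ≈ 38.5 MPa (tensile)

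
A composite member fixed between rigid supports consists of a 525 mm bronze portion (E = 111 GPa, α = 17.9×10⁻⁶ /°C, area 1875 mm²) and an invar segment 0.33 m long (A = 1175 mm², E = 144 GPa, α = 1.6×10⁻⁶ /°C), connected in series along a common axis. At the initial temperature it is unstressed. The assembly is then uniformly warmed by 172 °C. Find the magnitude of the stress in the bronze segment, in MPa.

σ ≈ 204 MPa (compressive)

With the walls removed the bar would change length by δ_free = Σ αᵢΔT Lᵢ = 17.9×10⁻⁶×172×525 + 1.6×10⁻⁶×172×330 = 1.707 mm.
The rigid supports impose zero overall length change; the single axial force P common to all segments must satisfy P Σ Lᵢ/(AᵢEᵢ) = δ_free.
Σ Lᵢ/(AᵢEᵢ) = 525/(1875×111×10³) + 330/(1175×144×10³) = 4.473×10⁻⁶ mm/N.
So P = 1.707 / 4.473×10⁻⁶ = 381.7 kN, compressive.
σ_{bronze} = P / A = 381700 / 1875 = 203.6 MPa.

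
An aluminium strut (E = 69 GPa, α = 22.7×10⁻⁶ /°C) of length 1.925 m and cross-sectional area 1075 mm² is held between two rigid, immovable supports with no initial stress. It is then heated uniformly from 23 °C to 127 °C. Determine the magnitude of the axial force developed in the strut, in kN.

P ≈ 175 kN (compressive)

With zero net strain, σ = E·αΔT = 69 GPa × 22.7×10⁻⁶ × 104 = 162.9 MPa.
P = AEαΔT = 1075 × 69×10³ × 22.7×10⁻⁶ × 104 = 175.1 kN (compressive).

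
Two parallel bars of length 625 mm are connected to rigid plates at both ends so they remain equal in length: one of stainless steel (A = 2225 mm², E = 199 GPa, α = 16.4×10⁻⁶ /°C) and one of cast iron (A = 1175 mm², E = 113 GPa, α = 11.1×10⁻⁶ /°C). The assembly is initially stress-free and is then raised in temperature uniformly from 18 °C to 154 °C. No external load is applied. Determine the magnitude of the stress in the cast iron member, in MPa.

The stainless steel has the larger α, so on heating it would change length more than the cast iron if both were free. The rigid plates force a common final length, so the stainless steel is put into compression and the cast iron into tension, with equal and opposite forces P (no external load).
Equating the net (thermal + elastic) strains gives |α₁ − α₂|·ΔT = P·[1/(A₁E₁) + 1/(A₂E₂)].
|α₁ − α₂|·ΔT = 5.3×10⁻⁶ × 136 = 0.0007208.
1/(A₁E₁) + 1/(A₂E₂) = 1/(2225×199×10³) + 1/(1175×113×10³) = 9.79×10⁻⁹ N⁻¹.
P = 0.0007208 / 9.79×10⁻⁹ = 73630 N = 73.63 kN.
σ_{cast iron} = P/A₂ = 73630/1175 = 62.66 MPa, tensile.

σ ≈ 62.7 MPa (tensile)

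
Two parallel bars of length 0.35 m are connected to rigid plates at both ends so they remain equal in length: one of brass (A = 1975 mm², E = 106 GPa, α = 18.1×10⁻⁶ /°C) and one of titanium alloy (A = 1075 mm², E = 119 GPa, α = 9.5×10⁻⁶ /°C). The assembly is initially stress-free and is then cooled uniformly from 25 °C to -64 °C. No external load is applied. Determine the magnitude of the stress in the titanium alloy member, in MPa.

Both members must finish at the same length. With the larger α, the brass tends to over-contract; the plates restrain it, putting the brass in tension and the titanium alloy in compression. With no external load the two internal forces are equal and opposite, magnitude P.
Setting the final lengths equal and cancelling L: (α₁ − α₂)ΔT = P/(A₁E₁) + P/(A₂E₂).
|α₁ − α₂|·ΔT = 8.6×10⁻⁶ × 89 = 0.0007654.
1/(A₁E₁) + 1/(A₂E₂) = 1/(1975×106×10³) + 1/(1075×119×10³) = 1.259×10⁻⁸ N⁻¹.
P = 0.0007654 / 1.259×10⁻⁸ = 60780 N = 60.78 kN.
σ_{titanium alloy} = P/A₂ = 60780/1075 = 56.54 MPa, compressive.

σ ≈ 56.5 MPa (compressive)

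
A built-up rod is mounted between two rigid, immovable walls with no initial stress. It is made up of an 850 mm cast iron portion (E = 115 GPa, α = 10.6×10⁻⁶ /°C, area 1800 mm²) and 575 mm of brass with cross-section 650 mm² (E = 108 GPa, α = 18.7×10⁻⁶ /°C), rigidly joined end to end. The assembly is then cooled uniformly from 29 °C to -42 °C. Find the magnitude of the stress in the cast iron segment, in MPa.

Free thermal contraction of the whole bar: Σ αᵢΔT Lᵢ = 10.6×10⁻⁶×71×850 + 18.7×10⁻⁶×71×575 = 1.403 mm.
The walls prevent any net length change, so an axial force P (same in every segment) develops. Compatibility: P · Σ Lᵢ/(AᵢEᵢ) = δ_free.
The series flexibility is Σ Lᵢ/(AᵢEᵢ) = 850/(1800×115×10³) + 575/(650×108×10³) = 1.23×10⁻⁵ mm/N.
So P = 1.403 / 1.23×10⁻⁵ = 114.1 kN, tensile.
σ_{cast iron} = P / A = 114100 / 1800 = 63.39 MPa.

σ ≈ 63.4 MPa (tensile)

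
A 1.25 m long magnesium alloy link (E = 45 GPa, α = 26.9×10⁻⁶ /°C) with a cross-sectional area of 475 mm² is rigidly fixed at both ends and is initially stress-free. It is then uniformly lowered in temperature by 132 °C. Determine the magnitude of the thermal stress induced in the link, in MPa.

σ ≈ 160 MPa (tensile)

The supports are rigid, so the total axial strain is zero. The restrained thermal strain is ε = αΔT = 26.9×10⁻⁶ × 132 = 3550.8×10⁻⁶.
Hence σ = E·αΔT = 45×10³ × 3550.8×10⁻⁶ = 159.8 MPa, tensile.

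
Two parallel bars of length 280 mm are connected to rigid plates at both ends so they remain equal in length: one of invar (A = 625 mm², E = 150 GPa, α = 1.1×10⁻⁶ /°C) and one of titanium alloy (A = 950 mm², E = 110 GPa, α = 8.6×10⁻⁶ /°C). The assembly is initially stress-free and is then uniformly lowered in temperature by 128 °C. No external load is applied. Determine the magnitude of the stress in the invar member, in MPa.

σ ≈ 75.9 MPa (compressive)

The titanium alloy has the larger α, so on cooling it would change length more than the invar if both were free. The rigid plates force a common final length, so the titanium alloy is put into tension and the invar into compression, with equal and opposite forces P (no external load).
Compatibility of the two members (thermal + elastic change equal): (α₁ − α₂)ΔT = P·[1/(A₁E₁) + 1/(A₂E₂)].
|α₁ − α₂|·ΔT = 7.5×10⁻⁶ × 128 = 0.00096.
1/(A₁E₁) + 1/(A₂E₂) = 1/(625×150×10³) + 1/(950×110×10³) = 2.024×10⁻⁸ N⁻¹.
P = 0.00096 / 2.024×10⁻⁸ = 47440 N = 47.44 kN.
σ_{invar} = P/A₁ = 47440/625 = 75.9 MPa, compressive.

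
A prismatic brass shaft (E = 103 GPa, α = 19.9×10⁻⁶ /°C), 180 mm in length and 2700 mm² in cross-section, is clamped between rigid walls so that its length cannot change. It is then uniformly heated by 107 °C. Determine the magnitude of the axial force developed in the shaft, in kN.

With zero net strain, σ = E·αΔT = 103 GPa × 19.9×10⁻⁶ × 107 = 219.3 MPa.
Axial force P = σA = 219.3 × 2700 = 592200 N = 592.2 kN, compressive.

P ≈ 592 kN (compressive)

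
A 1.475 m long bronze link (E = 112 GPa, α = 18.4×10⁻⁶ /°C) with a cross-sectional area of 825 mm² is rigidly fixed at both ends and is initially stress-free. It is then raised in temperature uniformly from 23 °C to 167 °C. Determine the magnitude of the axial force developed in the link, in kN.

With zero net strain, σ = E·αΔT = 112 GPa × 18.4×10⁻⁶ × 144 = 296.8 MPa.
Then P = σA = 296.8 × 825 mm² = 244.8 kN, compressive.

P ≈ 245 kN (compressive)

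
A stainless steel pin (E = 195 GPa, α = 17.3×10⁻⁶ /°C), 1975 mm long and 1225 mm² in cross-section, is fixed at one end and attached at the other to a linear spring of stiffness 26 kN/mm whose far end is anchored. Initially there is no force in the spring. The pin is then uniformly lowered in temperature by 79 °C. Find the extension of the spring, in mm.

Free thermal contraction: δ_free = αΔT L = 17.3×10⁻⁶ × 79 × 1975 = 2.699 mm.
With a force P in the spring, the elastic change of the pin is PL/(AE) and that of the spring is P/k; compatibility requires their sum to equal δ_free.
So P = δ_free / [L/(AE) + 1/k] = 2.699 / [ 1975/(1225×195×10³) + 1/(26×10³) ].
P = 2.699 / 4.673×10⁻⁵ = 57760 N.
Spring extension = P/k = 57760/(26×10³) = 2.222 mm.

δ ≈ 2.22 mm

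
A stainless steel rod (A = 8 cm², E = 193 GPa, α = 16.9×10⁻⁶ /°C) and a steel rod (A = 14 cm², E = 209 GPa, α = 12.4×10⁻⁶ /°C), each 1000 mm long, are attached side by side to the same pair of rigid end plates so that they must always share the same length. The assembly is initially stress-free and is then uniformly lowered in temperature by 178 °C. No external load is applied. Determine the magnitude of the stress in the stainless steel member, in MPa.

Equilibrium of a rigid end plate with no external load gives equal and opposite internal forces ±P in the two members. Since α_{stainless steel} > α_{steel}, cooling drives the stainless steel into tension and the steel into compression.
Compatibility of the two members (thermal + elastic change equal): (α₁ − α₂)ΔT = P·[1/(A₁E₁) + 1/(A₂E₂)].
|α₁ − α₂|·ΔT = 4.5×10⁻⁶ × 178 = 0.000801.
1/(A₁E₁) + 1/(A₂E₂) = 1/(800×193×10³) + 1/(1400×209×10³) = 9.894×10⁻⁹ N⁻¹.
P = 0.000801 / 9.894×10⁻⁹ = 80960 N = 80.96 kN.
σ_{stainless steel} = P/A₁ = 80960/800 = 101.2 MPa, tensile.

σ ≈ 101 MPa (tensile)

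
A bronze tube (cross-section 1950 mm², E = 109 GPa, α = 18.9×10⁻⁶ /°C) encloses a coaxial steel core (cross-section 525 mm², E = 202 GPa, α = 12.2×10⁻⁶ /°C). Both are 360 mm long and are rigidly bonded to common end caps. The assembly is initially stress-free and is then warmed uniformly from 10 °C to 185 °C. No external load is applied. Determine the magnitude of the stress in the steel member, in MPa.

σ ≈ 158 MPa (tensile)

Equilibrium of a rigid end plate with no external load gives equal and opposite internal forces ±P in the two members. Since α_{bronze} > α_{steel}, heating drives the bronze into compression and the steel into tension.
Compatibility of the two members (thermal + elastic change equal): (α₁ − α₂)ΔT = P·[1/(A₁E₁) + 1/(A₂E₂)].
|α₁ − α₂|·ΔT = 6.7×10⁻⁶ × 175 = 0.001172.
1/(A₁E₁) + 1/(A₂E₂) = 1/(1950×109×10³) + 1/(525×202×10³) = 1.413×10⁻⁸ N⁻¹.
So P = 0.001172 / 1.413×10⁻⁸ = 82.95 kN.
σ_{steel} = P/A₂ = 82950/525 = 158 MPa, tensile.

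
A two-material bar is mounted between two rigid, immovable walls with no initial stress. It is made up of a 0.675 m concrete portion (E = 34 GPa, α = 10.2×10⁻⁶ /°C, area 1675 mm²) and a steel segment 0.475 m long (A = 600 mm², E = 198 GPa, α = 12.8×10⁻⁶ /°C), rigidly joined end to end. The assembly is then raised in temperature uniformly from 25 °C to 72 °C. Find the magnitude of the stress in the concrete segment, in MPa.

σ ≈ 23 MPa (compressive)

If the supports were absent, the total length change would be Σ αᵢΔT Lᵢ = 10.2×10⁻⁶×47×675 + 12.8×10⁻⁶×47×475 = 0.6094 mm.
The rigid supports impose zero overall length change; the single axial force P common to all segments must satisfy P Σ Lᵢ/(AᵢEᵢ) = δ_free.
The series flexibility is Σ Lᵢ/(AᵢEᵢ) = 675/(1675×34×10³) + 475/(600×198×10³) = 1.585×10⁻⁵ mm/N.
So P = 0.6094 / 1.585×10⁻⁵ = 38.44 kN, compressive.
σ_{concrete} = P / A = 38440 / 1675 = 22.95 MPa.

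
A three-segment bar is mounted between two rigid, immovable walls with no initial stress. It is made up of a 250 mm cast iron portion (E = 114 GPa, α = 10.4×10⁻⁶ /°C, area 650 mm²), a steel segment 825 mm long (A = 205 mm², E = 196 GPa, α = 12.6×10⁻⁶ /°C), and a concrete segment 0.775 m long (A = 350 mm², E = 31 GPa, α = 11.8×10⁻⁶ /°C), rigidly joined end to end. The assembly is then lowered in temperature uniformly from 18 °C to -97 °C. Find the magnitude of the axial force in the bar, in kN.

If the supports were absent, the total length change would be Σ αᵢΔT Lᵢ = 10.4×10⁻⁶×115×250 + 12.6×10⁻⁶×115×825 + 11.8×10⁻⁶×115×775 = 2.546 mm.
Since the ends are fixed, an axial force P builds up, equal in every segment, with P · Σ Lᵢ/(AᵢEᵢ) = δ_free.
The series flexibility is Σ Lᵢ/(AᵢEᵢ) = 250/(650×114×10³) + 825/(205×196×10³) + 775/(350×31×10³) = 9.533×10⁻⁵ mm/N.
So P = 2.546 / 9.533×10⁻⁵ = 26.71 kN, tensile.

P ≈ 26.7 kN (tensile)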